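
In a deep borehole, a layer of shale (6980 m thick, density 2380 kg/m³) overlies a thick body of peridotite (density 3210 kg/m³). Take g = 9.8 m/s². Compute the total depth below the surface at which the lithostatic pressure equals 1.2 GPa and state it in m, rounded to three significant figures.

Pressure at base of upper layers: 2380×9.8×6980 = 1.628×10^8 Pa = 0.1628 GPa
Remaining pressure to be supplied by peridotite: 1.200×10^9 − 1.628×10^8 = 1.037×10^9 Pa
Additional depth in peridotite = 1.037×10^9 Pa / (3210 kg/m³ × 9.8 m/s²) = 32971 m
Total depth = 6980 m + 32971 m = 39951 m

40000 m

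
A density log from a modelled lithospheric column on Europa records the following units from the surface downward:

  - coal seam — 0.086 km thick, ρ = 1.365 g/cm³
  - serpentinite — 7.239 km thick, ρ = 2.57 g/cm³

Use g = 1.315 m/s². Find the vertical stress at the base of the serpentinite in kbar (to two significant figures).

coal seam: 1365 kg/m³ × 1.315 m/s² × 86 m = 1.544×10^5 Pa = 1.544×10^-3 kbar
serpentinite: 2570 kg/m³ × 1.315 m/s² × 7239 m = 2.446×10^7 Pa = 0.2446 kbar
Total = 1.544×10^-3 + 0.2446 = 0.24619 kbar

0.25 kbar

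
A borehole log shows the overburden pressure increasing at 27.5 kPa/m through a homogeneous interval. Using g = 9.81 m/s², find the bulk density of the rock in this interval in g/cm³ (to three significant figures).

ρ = (dP/dz)/g = 27.5 kPa/m / 9.81 m/s² = 27500 Pa/m / 9.81 m/s² = 2803.3 kg/m³
= 2.803 g/cm³

2.80 g/cm³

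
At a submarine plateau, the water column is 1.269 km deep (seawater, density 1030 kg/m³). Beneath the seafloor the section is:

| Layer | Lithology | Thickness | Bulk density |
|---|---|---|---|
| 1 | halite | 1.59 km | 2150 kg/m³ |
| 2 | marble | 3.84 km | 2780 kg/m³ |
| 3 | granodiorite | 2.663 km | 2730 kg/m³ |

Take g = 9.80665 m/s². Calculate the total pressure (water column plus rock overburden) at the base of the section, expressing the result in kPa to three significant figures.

seawater: 1030 kg/m³ × 9.80665 m/s² × 1269 m = 1.282×10^7 Pa = 12818 kPa
halite: 2150 kg/m³ × 9.80665 m/s² × 1590 m = 3.352×10^7 Pa = 33524 kPa
marble: 2780 kg/m³ × 9.80665 m/s² × 3840 m = 1.047×10^8 Pa = 1.047×10^5 kPa
granodiorite: 2730 kg/m³ × 9.80665 m/s² × 2663 m = 7.129×10^7 Pa = 71294 kPa
Total = 12818 + 33524 + 1.047×10^5 + 71294 = 2.2232×10^5 kPa

222000 kPa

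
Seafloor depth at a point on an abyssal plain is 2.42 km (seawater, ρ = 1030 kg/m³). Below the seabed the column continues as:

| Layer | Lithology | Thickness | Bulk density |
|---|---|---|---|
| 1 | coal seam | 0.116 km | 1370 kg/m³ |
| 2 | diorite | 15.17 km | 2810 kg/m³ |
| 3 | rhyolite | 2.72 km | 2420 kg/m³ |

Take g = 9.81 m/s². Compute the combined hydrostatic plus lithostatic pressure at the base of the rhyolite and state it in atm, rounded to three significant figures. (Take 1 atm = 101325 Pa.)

5020 atm

seawater: 1030 kg/m³ × 9.81 m/s² × 2420 m = 2.445×10^7 Pa = 241.3 atm
coal seam: 1370 kg/m³ × 9.81 m/s² × 116 m = 1.559×10^6 Pa = 15.39 atm
diorite: 2810 kg/m³ × 9.81 m/s² × 15170 m = 4.182×10^8 Pa = 4127 atm
rhyolite: 2420 kg/m³ × 9.81 m/s² × 2720 m = 6.457×10^7 Pa = 637.3 atm
Total = 241.3 + 15.39 + 4127 + 637.3 = 5021.1 atm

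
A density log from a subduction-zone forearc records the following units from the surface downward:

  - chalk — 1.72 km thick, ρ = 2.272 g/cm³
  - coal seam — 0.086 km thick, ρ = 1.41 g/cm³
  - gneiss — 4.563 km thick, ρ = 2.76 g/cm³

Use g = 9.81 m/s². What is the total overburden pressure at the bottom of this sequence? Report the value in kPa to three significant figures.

chalk: 2272 kg/m³ × 9.81 m/s² × 1720 m = 3.834×10^7 Pa = 38336 kPa
coal seam: 1410 kg/m³ × 9.81 m/s² × 86 m = 1.190×10^6 Pa = 1190 kPa
gneiss: 2760 kg/m³ × 9.81 m/s² × 4563 m = 1.235×10^8 Pa = 1.235×10^5 kPa
Total = 38336 + 1190 + 1.235×10^5 = 1.6307×10^5 kPa

163000 kPa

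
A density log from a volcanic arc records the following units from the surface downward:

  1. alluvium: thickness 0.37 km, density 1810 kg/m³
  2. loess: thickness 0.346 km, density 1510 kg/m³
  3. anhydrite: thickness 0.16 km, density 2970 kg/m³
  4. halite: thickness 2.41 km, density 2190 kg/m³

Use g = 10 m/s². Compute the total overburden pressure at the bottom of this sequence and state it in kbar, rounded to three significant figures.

alluvium: 1810 kg/m³ × 10 m/s² × 370 m = 6.697×10^6 Pa = 0.06697 kbar
loess: 1510 kg/m³ × 10 m/s² × 346 m = 5.225×10^6 Pa = 0.05225 kbar
anhydrite: 2970 kg/m³ × 10 m/s² × 160 m = 4.752×10^6 Pa = 0.04752 kbar
halite: 2190 kg/m³ × 10 m/s² × 2410 m = 5.278×10^7 Pa = 0.5278 kbar
Total = 0.06697 + 0.05225 + 0.04752 + 0.5278 = 0.69453 kbar

0.695 kbar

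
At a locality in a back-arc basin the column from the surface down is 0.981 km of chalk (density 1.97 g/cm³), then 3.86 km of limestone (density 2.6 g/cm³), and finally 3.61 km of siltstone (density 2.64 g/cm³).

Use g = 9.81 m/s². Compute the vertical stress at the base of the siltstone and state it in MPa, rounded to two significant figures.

chalk: 1970 kg/m³ × 9.81 m/s² × 981 m = 1.896×10^7 Pa = 18.96 MPa
limestone: 2600 kg/m³ × 9.81 m/s² × 3860 m = 9.845×10^7 Pa = 98.45 MPa
siltstone: 2640 kg/m³ × 9.81 m/s² × 3610 m = 9.349×10^7 Pa = 93.49 MPa
Total = 18.96 + 98.45 + 93.49 = 210.90 MPa

210 MPa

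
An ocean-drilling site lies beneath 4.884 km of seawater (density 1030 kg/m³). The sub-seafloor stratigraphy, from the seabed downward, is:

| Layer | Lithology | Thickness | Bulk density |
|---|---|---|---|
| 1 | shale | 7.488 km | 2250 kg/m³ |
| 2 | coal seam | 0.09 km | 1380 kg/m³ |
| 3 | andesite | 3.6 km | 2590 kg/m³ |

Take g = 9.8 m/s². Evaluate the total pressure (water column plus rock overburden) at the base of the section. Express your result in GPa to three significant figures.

0.307 GPa

seawater: 1030 kg/m³ × 9.8 m/s² × 4884 m = 4.930×10^7 Pa = 0.04930 GPa
shale: 2250 kg/m³ × 9.8 m/s² × 7488 m = 1.651×10^8 Pa = 0.1651 GPa
coal seam: 1380 kg/m³ × 9.8 m/s² × 90 m = 1.217×10^6 Pa = 1.217×10^-3 GPa
andesite: 2590 kg/m³ × 9.8 m/s² × 3600 m = 9.138×10^7 Pa = 0.09138 GPa
Total = 0.04930 + 0.1651 + 1.217×10^-3 + 0.09138 = 0.30700 GPa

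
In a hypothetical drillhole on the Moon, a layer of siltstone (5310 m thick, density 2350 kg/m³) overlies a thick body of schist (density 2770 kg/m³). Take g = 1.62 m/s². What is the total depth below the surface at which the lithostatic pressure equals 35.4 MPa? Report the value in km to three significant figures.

8.69 km

Pressure at base of upper layers: 2350×1.62×5310 = 2.022×10^7 Pa = 20.22 MPa
Remaining pressure to be supplied by schist: 3.540×10^7 − 2.022×10^7 = 1.518×10^7 Pa
Additional depth in schist = 1.518×10^7 Pa / (2770 kg/m³ × 1.62 m/s²) = 3383.9 m
Total depth = 5310 m + 3383.9 m = 8693.9 m
= 8.6939 km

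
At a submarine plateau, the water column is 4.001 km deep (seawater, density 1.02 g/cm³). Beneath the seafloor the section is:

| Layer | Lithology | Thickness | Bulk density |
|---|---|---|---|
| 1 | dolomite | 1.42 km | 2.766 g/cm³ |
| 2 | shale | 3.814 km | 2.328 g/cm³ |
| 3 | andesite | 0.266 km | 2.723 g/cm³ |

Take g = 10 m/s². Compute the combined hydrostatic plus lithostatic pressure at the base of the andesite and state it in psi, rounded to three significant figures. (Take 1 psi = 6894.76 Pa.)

25500 psi

seawater: 1020 kg/m³ × 10 m/s² × 4001 m = 4.081×10^7 Pa = 5919 psi
dolomite: 2766 kg/m³ × 10 m/s² × 1420 m = 3.928×10^7 Pa = 5697 psi
shale: 2328 kg/m³ × 10 m/s² × 3814 m = 8.879×10^7 Pa = 12878 psi
andesite: 2723 kg/m³ × 10 m/s² × 266 m = 7.243×10^6 Pa = 1051 psi
Total = 5919 + 5697 + 12878 + 1051 = 25544 psi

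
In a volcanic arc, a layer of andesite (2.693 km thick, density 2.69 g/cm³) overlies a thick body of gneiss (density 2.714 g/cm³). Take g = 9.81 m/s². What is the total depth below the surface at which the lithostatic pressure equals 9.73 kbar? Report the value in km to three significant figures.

Pressure at base of upper layers: 2690×9.81×2693 = 7.107×10^7 Pa = 0.7107 kbar
Remaining pressure to be supplied by gneiss: 9.730×10^8 − 7.107×10^7 = 9.019×10^8 Pa
Additional depth in gneiss = 9.019×10^8 Pa / (2714 kg/m³ × 9.81 m/s²) = 33876 m
Total depth = 2693 m + 33876 m = 36569 m
= 36.569 km

36.6 km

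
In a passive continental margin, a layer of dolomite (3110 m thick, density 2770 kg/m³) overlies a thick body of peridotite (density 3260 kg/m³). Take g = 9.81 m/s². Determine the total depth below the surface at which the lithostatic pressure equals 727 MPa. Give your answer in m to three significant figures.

Pressure at base of upper layers: 2770×9.81×3110 = 8.451×10^7 Pa = 84.51 MPa
Remaining pressure to be supplied by peridotite: 7.270×10^8 − 8.451×10^7 = 6.425×10^8 Pa
Additional depth in peridotite = 6.425×10^8 Pa / (3260 kg/m³ × 9.81 m/s²) = 20090 m
Total depth = 3110 m + 20090 m = 23200 m

23200 m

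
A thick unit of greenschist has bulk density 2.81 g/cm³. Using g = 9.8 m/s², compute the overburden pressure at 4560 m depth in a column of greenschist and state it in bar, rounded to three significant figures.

greenschist: 2810 kg/m³ × 9.8 m/s² × 4560 m = 1.256×10^8 Pa = 1256 bar

1260 bar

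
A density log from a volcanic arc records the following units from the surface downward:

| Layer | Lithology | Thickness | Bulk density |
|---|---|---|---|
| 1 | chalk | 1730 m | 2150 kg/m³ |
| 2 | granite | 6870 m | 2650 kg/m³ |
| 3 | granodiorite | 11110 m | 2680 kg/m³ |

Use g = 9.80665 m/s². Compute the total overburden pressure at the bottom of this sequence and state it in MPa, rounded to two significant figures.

chalk: 2150 kg/m³ × 9.80665 m/s² × 1730 m = 3.648×10^7 Pa = 36.48 MPa
granite: 2650 kg/m³ × 9.80665 m/s² × 6870 m = 1.785×10^8 Pa = 178.5 MPa
granodiorite: 2680 kg/m³ × 9.80665 m/s² × 11110 m = 2.920×10^8 Pa = 292.0 MPa
Total = 36.48 + 178.5 + 292.0 = 507.00 MPa

510 MPa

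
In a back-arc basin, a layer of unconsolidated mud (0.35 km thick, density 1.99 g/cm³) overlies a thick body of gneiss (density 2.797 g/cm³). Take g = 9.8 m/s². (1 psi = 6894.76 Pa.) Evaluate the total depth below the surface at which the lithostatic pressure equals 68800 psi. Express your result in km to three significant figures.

Pressure at base of upper layers: 1990×9.8×350 = 6.826×10^6 Pa = 990.0 psi
Remaining pressure to be supplied by gneiss: 4.744×10^8 − 6.826×10^6 = 4.675×10^8 Pa
Additional depth in gneiss = 4.675×10^8 Pa / (2797 kg/m³ × 9.8 m/s²) = 17057 m
Total depth = 350 m + 17057 m = 17407 m
= 17.407 km

17.4 km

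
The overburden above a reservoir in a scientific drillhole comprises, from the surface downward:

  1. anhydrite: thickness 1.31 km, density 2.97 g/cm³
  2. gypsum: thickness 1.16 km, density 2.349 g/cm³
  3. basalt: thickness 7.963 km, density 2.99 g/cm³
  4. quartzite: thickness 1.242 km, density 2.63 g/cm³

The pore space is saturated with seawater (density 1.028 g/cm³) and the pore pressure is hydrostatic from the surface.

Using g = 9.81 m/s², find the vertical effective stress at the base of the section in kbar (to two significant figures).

Overburden (lithostatic) stress σ_v:
anhydrite: 2970 kg/m³ × 9.81 m/s² × 1310 m = 3.817×10^7 Pa = 38.17 MPa
gypsum: 2349 kg/m³ × 9.81 m/s² × 1160 m = 2.673×10^7 Pa = 26.73 MPa
basalt: 2990 kg/m³ × 9.81 m/s² × 7963 m = 2.336×10^8 Pa = 233.6 MPa
quartzite: 2630 kg/m³ × 9.81 m/s² × 1242 m = 3.204×10^7 Pa = 32.04 MPa
Total = 38.17 + 26.73 + 233.6 + 32.04 = 330.51 MPa
Pore pressure P_p = 1028 kg/m³ × 9.81 m/s² × 11675 m = 1.177×10^8 Pa = 117.7 MPa
Effective stress σ' = σ_v − P_p = 330.5 − 117.7 = 212.77 MPa = 2.1277 kbar

2.1 kbar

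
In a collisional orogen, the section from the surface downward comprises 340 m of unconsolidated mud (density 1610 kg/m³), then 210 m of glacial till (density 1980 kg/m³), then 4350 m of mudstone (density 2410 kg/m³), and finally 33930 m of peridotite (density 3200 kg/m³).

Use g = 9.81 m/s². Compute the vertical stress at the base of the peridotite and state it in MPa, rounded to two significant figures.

1200 MPa

unconsolidated mud: 1610 kg/m³ × 9.81 m/s² × 340 m = 5.370×10^6 Pa = 5.370 MPa
glacial till: 1980 kg/m³ × 9.81 m/s² × 210 m = 4.079×10^6 Pa = 4.079 MPa
mudstone: 2410 kg/m³ × 9.81 m/s² × 4350 m = 1.028×10^8 Pa = 102.8 MPa
peridotite: 3200 kg/m³ × 9.81 m/s² × 33930 m = 1.065×10^9 Pa = 1065 MPa
Total = 5.370 + 4.079 + 102.8 + 1065 = 1177.4 MPa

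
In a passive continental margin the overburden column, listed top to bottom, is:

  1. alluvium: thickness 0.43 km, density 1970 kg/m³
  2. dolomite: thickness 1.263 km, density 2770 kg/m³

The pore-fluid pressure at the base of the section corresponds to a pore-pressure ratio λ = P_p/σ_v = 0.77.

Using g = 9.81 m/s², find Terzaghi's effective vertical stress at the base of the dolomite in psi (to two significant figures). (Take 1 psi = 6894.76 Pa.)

1400 psi

Overburden (lithostatic) stress σ_v:
alluvium: 1970 kg/m³ × 9.81 m/s² × 430 m = 8.310×10^6 Pa = 8.310 MPa
dolomite: 2770 kg/m³ × 9.81 m/s² × 1263 m = 3.432×10^7 Pa = 34.32 MPa
Total = 8.310 + 34.32 = 42.630 MPa
Pore pressure P_p = λ·σ_v = 0.77 × 42.63 MPa = 32.83 MPa
Effective stress σ' = σ_v − P_p = 42.63 − 32.83 = 9.8050 MPa = 1422.1 psi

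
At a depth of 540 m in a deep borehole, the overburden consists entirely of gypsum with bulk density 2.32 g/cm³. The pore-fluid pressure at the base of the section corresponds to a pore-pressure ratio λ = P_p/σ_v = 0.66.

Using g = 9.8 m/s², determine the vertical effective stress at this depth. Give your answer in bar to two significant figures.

42 bar

Overburden (lithostatic) stress σ_v:
gypsum: 2320 kg/m³ × 9.8 m/s² × 540 m = 1.228×10^7 Pa = 12.28 MPa
Pore pressure P_p = λ·σ_v = 0.66 × 12.28 MPa = 8.103 MPa
Effective stress σ' = σ_v − P_p = 12.28 − 8.103 = 4.1743 MPa = 41.743 bar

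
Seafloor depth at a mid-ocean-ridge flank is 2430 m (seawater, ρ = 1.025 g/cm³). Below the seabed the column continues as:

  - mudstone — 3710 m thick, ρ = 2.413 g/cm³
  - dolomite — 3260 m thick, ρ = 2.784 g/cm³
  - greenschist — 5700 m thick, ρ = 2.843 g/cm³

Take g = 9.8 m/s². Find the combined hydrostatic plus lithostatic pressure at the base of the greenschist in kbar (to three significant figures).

3.60 kbar

seawater: 1025 kg/m³ × 9.8 m/s² × 2430 m = 2.441×10^7 Pa = 0.2441 kbar
mudstone: 2413 kg/m³ × 9.8 m/s² × 3710 m = 8.773×10^7 Pa = 0.8773 kbar
dolomite: 2784 kg/m³ × 9.8 m/s² × 3260 m = 8.894×10^7 Pa = 0.8894 kbar
greenschist: 2843 kg/m³ × 9.8 m/s² × 5700 m = 1.588×10^8 Pa = 1.588 kbar
Total = 0.2441 + 0.8773 + 0.8894 + 1.588 = 3.5989 kbar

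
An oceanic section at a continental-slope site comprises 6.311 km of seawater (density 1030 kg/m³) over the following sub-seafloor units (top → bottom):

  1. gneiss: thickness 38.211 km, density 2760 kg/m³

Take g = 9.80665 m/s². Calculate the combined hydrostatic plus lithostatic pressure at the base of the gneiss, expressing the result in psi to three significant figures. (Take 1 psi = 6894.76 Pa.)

seawater: 1030 kg/m³ × 9.80665 m/s² × 6311 m = 6.375×10^7 Pa = 9246 psi
gneiss: 2760 kg/m³ × 9.80665 m/s² × 38211 m = 1.034×10^9 Pa = 1.500×10^5 psi
Total = 9246 + 1.500×10^5 = 1.5925×10^5 psi

159000 psi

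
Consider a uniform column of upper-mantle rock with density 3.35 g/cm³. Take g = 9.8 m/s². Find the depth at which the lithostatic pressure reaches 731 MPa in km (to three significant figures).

h = P/(ρg) = 731 MPa / (3350 kg/m³ × 9.8 m/s²) = 7.310×10^8 Pa / 32830 Pa/m = 22266 m
= 22.266 km

22.3 km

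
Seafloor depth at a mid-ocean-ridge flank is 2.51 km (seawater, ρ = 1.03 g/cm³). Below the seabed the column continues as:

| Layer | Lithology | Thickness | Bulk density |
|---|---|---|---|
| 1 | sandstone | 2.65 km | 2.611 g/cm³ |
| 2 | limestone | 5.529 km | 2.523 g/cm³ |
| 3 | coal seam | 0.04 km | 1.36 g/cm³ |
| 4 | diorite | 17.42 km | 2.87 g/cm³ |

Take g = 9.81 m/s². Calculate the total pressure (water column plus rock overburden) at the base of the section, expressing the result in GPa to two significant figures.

seawater: 1030 kg/m³ × 9.81 m/s² × 2510 m = 2.536×10^7 Pa = 0.02536 GPa
sandstone: 2611 kg/m³ × 9.81 m/s² × 2650 m = 6.788×10^7 Pa = 0.06788 GPa
limestone: 2523 kg/m³ × 9.81 m/s² × 5529 m = 1.368×10^8 Pa = 0.1368 GPa
coal seam: 1360 kg/m³ × 9.81 m/s² × 40 m = 5.337×10^5 Pa = 5.337×10^-4 GPa
diorite: 2870 kg/m³ × 9.81 m/s² × 17420 m = 4.905×10^8 Pa = 0.4905 GPa
Total = 0.02536 + 0.06788 + 0.1368 + 5.337×10^-4 + 0.4905 = 0.72107 GPa

0.72 GPa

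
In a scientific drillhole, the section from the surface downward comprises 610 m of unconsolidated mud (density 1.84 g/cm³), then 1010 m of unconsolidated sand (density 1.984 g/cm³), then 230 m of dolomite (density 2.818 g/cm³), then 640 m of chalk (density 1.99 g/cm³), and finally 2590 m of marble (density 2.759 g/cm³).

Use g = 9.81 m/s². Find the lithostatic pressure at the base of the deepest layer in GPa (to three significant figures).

0.120 GPa

unconsolidated mud: 1840 kg/m³ × 9.81 m/s² × 610 m = 1.101×10^7 Pa = 0.01101 GPa
unconsolidated sand: 1984 kg/m³ × 9.81 m/s² × 1010 m = 1.966×10^7 Pa = 0.01966 GPa
dolomite: 2818 kg/m³ × 9.81 m/s² × 230 m = 6.358×10^6 Pa = 6.358×10^-3 GPa
chalk: 1990 kg/m³ × 9.81 m/s² × 640 m = 1.249×10^7 Pa = 0.01249 GPa
marble: 2759 kg/m³ × 9.81 m/s² × 2590 m = 7.010×10^7 Pa = 0.07010 GPa
Total = 0.01101 + 0.01966 + 6.358×10^-3 + 0.01249 + 0.07010 = 0.11962 GPa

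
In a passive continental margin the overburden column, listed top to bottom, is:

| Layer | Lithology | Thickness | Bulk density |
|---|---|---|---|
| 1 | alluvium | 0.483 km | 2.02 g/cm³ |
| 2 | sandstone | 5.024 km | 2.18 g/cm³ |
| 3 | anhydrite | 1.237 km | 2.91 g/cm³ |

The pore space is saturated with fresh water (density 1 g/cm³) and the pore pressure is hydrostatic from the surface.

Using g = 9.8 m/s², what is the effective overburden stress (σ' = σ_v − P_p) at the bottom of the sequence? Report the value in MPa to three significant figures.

86.1 MPa

Overburden (lithostatic) stress σ_v:
alluvium: 2020 kg/m³ × 9.8 m/s² × 483 m = 9.561×10^6 Pa = 9.561 MPa
sandstone: 2180 kg/m³ × 9.8 m/s² × 5024 m = 1.073×10^8 Pa = 107.3 MPa
anhydrite: 2910 kg/m³ × 9.8 m/s² × 1237 m = 3.528×10^7 Pa = 35.28 MPa
Total = 9.561 + 107.3 + 35.28 = 152.17 MPa
Pore pressure P_p = 1000 kg/m³ × 9.8 m/s² × 6744 m = 6.609×10^7 Pa = 66.09 MPa
Effective stress σ' = σ_v − P_p = 152.2 − 66.09 = 86.080 MPa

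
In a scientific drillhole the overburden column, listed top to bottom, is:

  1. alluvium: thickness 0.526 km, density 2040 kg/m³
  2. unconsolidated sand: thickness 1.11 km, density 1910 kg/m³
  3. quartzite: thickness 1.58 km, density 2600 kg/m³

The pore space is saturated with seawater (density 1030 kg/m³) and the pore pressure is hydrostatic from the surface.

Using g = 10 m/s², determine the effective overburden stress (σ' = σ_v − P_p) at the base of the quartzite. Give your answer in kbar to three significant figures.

0.399 kbar

Overburden (lithostatic) stress σ_v:
alluvium: 2040 kg/m³ × 10 m/s² × 526 m = 1.073×10^7 Pa = 10.73 MPa
unconsolidated sand: 1910 kg/m³ × 10 m/s² × 1110 m = 2.120×10^7 Pa = 21.20 MPa
quartzite: 2600 kg/m³ × 10 m/s² × 1580 m = 4.108×10^7 Pa = 41.08 MPa
Total = 10.73 + 21.20 + 41.08 = 73.011 MPa
Pore pressure P_p = 1030 kg/m³ × 10 m/s² × 3216 m = 3.312×10^7 Pa = 33.12 MPa
Effective stress σ' = σ_v − P_p = 73.01 − 33.12 = 39.887 MPa = 0.39887 kbar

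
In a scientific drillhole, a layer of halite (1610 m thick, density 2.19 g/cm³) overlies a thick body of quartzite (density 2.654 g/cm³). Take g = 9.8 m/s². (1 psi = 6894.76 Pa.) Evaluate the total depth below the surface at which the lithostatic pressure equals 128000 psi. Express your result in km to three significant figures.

Pressure at base of upper layers: 2190×9.8×1610 = 3.455×10^7 Pa = 5012 psi
Remaining pressure to be supplied by quartzite: 8.825×10^8 − 3.455×10^7 = 8.480×10^8 Pa
Additional depth in quartzite = 8.480×10^8 Pa / (2654 kg/m³ × 9.8 m/s²) = 32603 m
Total depth = 1610 m + 32603 m = 34213 m
= 34.213 km

34.2 km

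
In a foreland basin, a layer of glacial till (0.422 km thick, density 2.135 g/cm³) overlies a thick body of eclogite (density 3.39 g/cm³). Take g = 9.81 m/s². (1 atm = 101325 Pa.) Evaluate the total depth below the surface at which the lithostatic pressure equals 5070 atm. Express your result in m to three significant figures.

Pressure at base of upper layers: 2135×9.81×422 = 8.839×10^6 Pa = 87.23 atm
Remaining pressure to be supplied by eclogite: 5.137×10^8 − 8.839×10^6 = 5.049×10^8 Pa
Additional depth in eclogite = 5.049×10^8 Pa / (3390 kg/m³ × 9.81 m/s²) = 15182 m
Total depth = 422 m + 15182 m = 15604 m

15600 m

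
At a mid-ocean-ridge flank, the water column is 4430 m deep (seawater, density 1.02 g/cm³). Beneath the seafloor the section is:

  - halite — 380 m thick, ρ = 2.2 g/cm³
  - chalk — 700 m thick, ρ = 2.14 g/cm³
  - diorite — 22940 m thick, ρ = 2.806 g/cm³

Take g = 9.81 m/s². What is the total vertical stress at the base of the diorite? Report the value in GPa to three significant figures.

seawater: 1020 kg/m³ × 9.81 m/s² × 4430 m = 4.433×10^7 Pa = 0.04433 GPa
halite: 2200 kg/m³ × 9.81 m/s² × 380 m = 8.201×10^6 Pa = 8.201×10^-3 GPa
chalk: 2140 kg/m³ × 9.81 m/s² × 700 m = 1.470×10^7 Pa = 0.01470 GPa
diorite: 2806 kg/m³ × 9.81 m/s² × 22940 m = 6.315×10^8 Pa = 0.6315 GPa
Total = 0.04433 + 8.201×10^-3 + 0.01470 + 0.6315 = 0.69869 GPa

0.699 GPa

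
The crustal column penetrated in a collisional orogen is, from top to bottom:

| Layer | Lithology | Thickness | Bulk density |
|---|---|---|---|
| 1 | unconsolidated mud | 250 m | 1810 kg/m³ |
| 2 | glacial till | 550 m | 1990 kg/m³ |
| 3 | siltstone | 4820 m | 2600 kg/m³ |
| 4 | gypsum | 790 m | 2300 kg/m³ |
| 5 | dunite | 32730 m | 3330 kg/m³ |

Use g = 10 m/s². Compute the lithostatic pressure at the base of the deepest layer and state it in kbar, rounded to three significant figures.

unconsolidated mud: 1810 kg/m³ × 10 m/s² × 250 m = 4.525×10^6 Pa = 0.04525 kbar
glacial till: 1990 kg/m³ × 10 m/s² × 550 m = 1.095×10^7 Pa = 0.1095 kbar
siltstone: 2600 kg/m³ × 10 m/s² × 4820 m = 1.253×10^8 Pa = 1.253 kbar
gypsum: 2300 kg/m³ × 10 m/s² × 790 m = 1.817×10^7 Pa = 0.1817 kbar
dunite: 3330 kg/m³ × 10 m/s² × 32730 m = 1.090×10^9 Pa = 10.90 kbar
Total = 0.04525 + 0.1095 + 1.253 + 0.1817 + 10.90 = 12.489 kbar

12.5 kbar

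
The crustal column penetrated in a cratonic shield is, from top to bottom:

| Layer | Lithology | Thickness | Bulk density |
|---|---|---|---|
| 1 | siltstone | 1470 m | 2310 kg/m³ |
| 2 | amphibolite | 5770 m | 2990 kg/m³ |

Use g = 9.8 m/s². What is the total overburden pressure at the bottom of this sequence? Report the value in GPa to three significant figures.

siltstone: 2310 kg/m³ × 9.8 m/s² × 1470 m = 3.328×10^7 Pa = 0.03328 GPa
amphibolite: 2990 kg/m³ × 9.8 m/s² × 5770 m = 1.691×10^8 Pa = 0.1691 GPa
Total = 0.03328 + 0.1691 = 0.20235 GPa

0.202 GPa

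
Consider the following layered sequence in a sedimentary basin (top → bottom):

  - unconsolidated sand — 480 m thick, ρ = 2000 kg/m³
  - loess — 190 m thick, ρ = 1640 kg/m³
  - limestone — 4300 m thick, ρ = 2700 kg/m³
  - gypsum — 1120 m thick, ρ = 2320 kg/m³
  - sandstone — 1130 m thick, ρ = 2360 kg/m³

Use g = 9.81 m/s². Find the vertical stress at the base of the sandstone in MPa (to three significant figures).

unconsolidated sand: 2000 kg/m³ × 9.81 m/s² × 480 m = 9.418×10^6 Pa = 9.418 MPa
loess: 1640 kg/m³ × 9.81 m/s² × 190 m = 3.057×10^6 Pa = 3.057 MPa
limestone: 2700 kg/m³ × 9.81 m/s² × 4300 m = 1.139×10^8 Pa = 113.9 MPa
gypsum: 2320 kg/m³ × 9.81 m/s² × 1120 m = 2.549×10^7 Pa = 25.49 MPa
sandstone: 2360 kg/m³ × 9.81 m/s² × 1130 m = 2.616×10^7 Pa = 26.16 MPa
Total = 9.418 + 3.057 + 113.9 + 25.49 + 26.16 = 178.02 MPa

178 MPa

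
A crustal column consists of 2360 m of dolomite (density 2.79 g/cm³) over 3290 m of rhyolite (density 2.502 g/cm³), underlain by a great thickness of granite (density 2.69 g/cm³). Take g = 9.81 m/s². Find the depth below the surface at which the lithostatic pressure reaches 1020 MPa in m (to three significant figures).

Pressure at base of upper layers: 2790×9.81×2360 + 2502×9.81×3290 = 1.453×10^8 Pa = 145.3 MPa
Remaining pressure to be supplied by granite: 1.020×10^9 − 1.453×10^8 = 8.747×10^8 Pa
Additional depth in granite = 8.747×10^8 Pa / (2690 kg/m³ × 9.81 m/s²) = 33145 m
Total depth = 5650 m + 33145 m = 38795 m

38800 m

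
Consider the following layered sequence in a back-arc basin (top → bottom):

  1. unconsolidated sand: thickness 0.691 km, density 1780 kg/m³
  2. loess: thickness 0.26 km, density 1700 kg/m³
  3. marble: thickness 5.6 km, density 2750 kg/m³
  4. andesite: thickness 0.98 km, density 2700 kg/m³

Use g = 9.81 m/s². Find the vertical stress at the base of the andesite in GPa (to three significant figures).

unconsolidated sand: 1780 kg/m³ × 9.81 m/s² × 691 m = 1.207×10^7 Pa = 0.01207 GPa
loess: 1700 kg/m³ × 9.81 m/s² × 260 m = 4.336×10^6 Pa = 4.336×10^-3 GPa
marble: 2750 kg/m³ × 9.81 m/s² × 5600 m = 1.511×10^8 Pa = 0.1511 GPa
andesite: 2700 kg/m³ × 9.81 m/s² × 980 m = 2.596×10^7 Pa = 0.02596 GPa
Total = 0.01207 + 4.336×10^-3 + 0.1511 + 0.02596 = 0.19343 GPa

0.193 GPa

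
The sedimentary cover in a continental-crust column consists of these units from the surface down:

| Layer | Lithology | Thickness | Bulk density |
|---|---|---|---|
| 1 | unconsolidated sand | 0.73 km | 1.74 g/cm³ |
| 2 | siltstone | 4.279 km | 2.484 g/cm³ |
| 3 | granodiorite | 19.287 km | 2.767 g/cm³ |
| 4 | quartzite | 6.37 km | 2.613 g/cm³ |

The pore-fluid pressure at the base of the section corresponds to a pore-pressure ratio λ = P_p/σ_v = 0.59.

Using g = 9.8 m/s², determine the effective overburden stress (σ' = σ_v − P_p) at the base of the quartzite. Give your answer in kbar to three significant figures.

Overburden (lithostatic) stress σ_v:
unconsolidated sand: 1740 kg/m³ × 9.8 m/s² × 730 m = 1.245×10^7 Pa = 12.45 MPa
siltstone: 2484 kg/m³ × 9.8 m/s² × 4279 m = 1.042×10^8 Pa = 104.2 MPa
granodiorite: 2767 kg/m³ × 9.8 m/s² × 19287 m = 5.230×10^8 Pa = 523.0 MPa
quartzite: 2613 kg/m³ × 9.8 m/s² × 6370 m = 1.631×10^8 Pa = 163.1 MPa
Total = 12.45 + 104.2 + 523.0 + 163.1 = 802.73 MPa
Pore pressure P_p = λ·σ_v = 0.59 × 802.7 MPa = 473.6 MPa
Effective stress σ' = σ_v − P_p = 802.7 − 473.6 = 329.12 MPa = 3.2912 kbar

3.29 kbar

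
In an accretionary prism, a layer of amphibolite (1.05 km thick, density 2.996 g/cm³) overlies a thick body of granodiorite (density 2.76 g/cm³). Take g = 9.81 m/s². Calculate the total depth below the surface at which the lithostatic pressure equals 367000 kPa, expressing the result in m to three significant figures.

Pressure at base of upper layers: 2996×9.81×1050 = 3.086×10^7 Pa = 30860 kPa
Remaining pressure to be supplied by granodiorite: 3.670×10^8 − 3.086×10^7 = 3.361×10^8 Pa
Additional depth in granodiorite = 3.361×10^8 Pa / (2760 kg/m³ × 9.81 m/s²) = 12415 m
Total depth = 1050 m + 12415 m = 13465 m

13500 m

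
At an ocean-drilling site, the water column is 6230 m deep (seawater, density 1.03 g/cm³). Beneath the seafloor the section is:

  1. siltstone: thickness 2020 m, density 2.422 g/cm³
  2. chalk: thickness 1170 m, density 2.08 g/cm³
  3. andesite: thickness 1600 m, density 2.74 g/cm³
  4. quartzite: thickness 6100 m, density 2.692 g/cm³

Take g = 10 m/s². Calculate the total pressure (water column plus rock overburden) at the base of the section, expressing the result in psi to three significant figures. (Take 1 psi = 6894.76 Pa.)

seawater: 1030 kg/m³ × 10 m/s² × 6230 m = 6.417×10^7 Pa = 9307 psi
siltstone: 2422 kg/m³ × 10 m/s² × 2020 m = 4.892×10^7 Pa = 7096 psi
chalk: 2080 kg/m³ × 10 m/s² × 1170 m = 2.434×10^7 Pa = 3530 psi
andesite: 2740 kg/m³ × 10 m/s² × 1600 m = 4.384×10^7 Pa = 6358 psi
quartzite: 2692 kg/m³ × 10 m/s² × 6100 m = 1.642×10^8 Pa = 23817 psi
Total = 9307 + 7096 + 3530 + 6358 + 23817 = 50108 psi

50100 psi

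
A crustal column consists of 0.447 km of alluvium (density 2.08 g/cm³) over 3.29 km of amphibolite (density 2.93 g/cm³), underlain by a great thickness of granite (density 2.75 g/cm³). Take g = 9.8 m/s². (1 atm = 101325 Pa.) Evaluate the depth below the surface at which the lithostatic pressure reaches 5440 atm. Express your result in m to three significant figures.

Pressure at base of upper layers: 2080×9.8×447 + 2930×9.8×3290 = 1.036×10^8 Pa = 1022 atm
Remaining pressure to be supplied by granite: 5.512×10^8 − 1.036×10^8 = 4.476×10^8 Pa
Additional depth in granite = 4.476×10^8 Pa / (2750 kg/m³ × 9.8 m/s²) = 16610 m
Total depth = 3737 m + 16610 m = 20347 m

20300 m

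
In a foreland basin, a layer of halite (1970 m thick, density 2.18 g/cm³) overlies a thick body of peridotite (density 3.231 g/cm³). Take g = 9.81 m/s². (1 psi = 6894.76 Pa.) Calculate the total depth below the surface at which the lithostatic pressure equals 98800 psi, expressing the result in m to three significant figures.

22100 m

Pressure at base of upper layers: 2180×9.81×1970 = 4.213×10^7 Pa = 6110 psi
Remaining pressure to be supplied by peridotite: 6.812×10^8 − 4.213×10^7 = 6.391×10^8 Pa
Additional depth in peridotite = 6.391×10^8 Pa / (3231 kg/m³ × 9.81 m/s²) = 20162 m
Total depth = 1970 m + 20162 m = 22132 m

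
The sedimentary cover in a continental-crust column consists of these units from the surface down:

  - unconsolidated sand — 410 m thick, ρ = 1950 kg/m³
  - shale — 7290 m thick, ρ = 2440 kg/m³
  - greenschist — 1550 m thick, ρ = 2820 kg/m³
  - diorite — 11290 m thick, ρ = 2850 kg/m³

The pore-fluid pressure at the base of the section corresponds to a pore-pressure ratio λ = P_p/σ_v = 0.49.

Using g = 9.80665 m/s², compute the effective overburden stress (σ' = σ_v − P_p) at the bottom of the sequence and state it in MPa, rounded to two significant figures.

Overburden (lithostatic) stress σ_v:
unconsolidated sand: 1950 kg/m³ × 9.80665 m/s² × 410 m = 7.840×10^6 Pa = 7.840 MPa
shale: 2440 kg/m³ × 9.80665 m/s² × 7290 m = 1.744×10^8 Pa = 174.4 MPa
greenschist: 2820 kg/m³ × 9.80665 m/s² × 1550 m = 4.286×10^7 Pa = 42.86 MPa
diorite: 2850 kg/m³ × 9.80665 m/s² × 11290 m = 3.155×10^8 Pa = 315.5 MPa
Total = 7.840 + 174.4 + 42.86 + 315.5 = 540.69 MPa
Pore pressure P_p = λ·σ_v = 0.49 × 540.7 MPa = 264.9 MPa
Effective stress σ' = σ_v − P_p = 540.7 − 264.9 = 275.75 MPa

280 MPa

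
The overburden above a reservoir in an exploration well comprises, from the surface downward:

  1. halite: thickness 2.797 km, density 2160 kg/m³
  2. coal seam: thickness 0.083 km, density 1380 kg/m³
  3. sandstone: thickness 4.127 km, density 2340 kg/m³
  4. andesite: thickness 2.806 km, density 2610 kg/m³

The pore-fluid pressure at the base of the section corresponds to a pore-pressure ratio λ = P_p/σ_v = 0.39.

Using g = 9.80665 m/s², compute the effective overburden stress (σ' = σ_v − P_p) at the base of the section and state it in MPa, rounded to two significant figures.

Overburden (lithostatic) stress σ_v:
halite: 2160 kg/m³ × 9.80665 m/s² × 2797 m = 5.925×10^7 Pa = 59.25 MPa
coal seam: 1380 kg/m³ × 9.80665 m/s² × 83 m = 1.123×10^6 Pa = 1.123 MPa
sandstone: 2340 kg/m³ × 9.80665 m/s² × 4127 m = 9.470×10^7 Pa = 94.70 MPa
andesite: 2610 kg/m³ × 9.80665 m/s² × 2806 m = 7.182×10^7 Pa = 71.82 MPa
Total = 59.25 + 1.123 + 94.70 + 71.82 = 226.90 MPa
Pore pressure P_p = λ·σ_v = 0.39 × 226.9 MPa = 88.49 MPa
Effective stress σ' = σ_v − P_p = 226.9 − 88.49 = 138.41 MPa

140 MPa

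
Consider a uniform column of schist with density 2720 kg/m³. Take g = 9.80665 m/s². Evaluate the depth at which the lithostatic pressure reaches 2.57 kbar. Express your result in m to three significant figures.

h = P/(ρg) = 2.57 kbar / (2720 kg/m³ × 9.80665 m/s²) = 2.570×10^8 Pa / 26674 Pa/m = 9634.8 m

9630 m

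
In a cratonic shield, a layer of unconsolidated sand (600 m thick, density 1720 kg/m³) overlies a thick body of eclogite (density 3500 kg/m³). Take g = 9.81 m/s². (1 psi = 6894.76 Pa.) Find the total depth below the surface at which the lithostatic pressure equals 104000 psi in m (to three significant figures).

Pressure at base of upper layers: 1720×9.81×600 = 1.012×10^7 Pa = 1468 psi
Remaining pressure to be supplied by eclogite: 7.171×10^8 − 1.012×10^7 = 7.069×10^8 Pa
Additional depth in eclogite = 7.069×10^8 Pa / (3500 kg/m³ × 9.81 m/s²) = 20589 m
Total depth = 600 m + 20589 m = 21189 m

21200 m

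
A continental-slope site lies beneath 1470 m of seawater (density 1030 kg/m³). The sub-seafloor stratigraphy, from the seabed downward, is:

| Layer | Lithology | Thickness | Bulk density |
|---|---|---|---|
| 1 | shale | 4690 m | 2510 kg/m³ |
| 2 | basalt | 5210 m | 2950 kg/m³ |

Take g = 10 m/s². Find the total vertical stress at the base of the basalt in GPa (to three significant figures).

0.287 GPa

seawater: 1030 kg/m³ × 10 m/s² × 1470 m = 1.514×10^7 Pa = 0.01514 GPa
shale: 2510 kg/m³ × 10 m/s² × 4690 m = 1.177×10^8 Pa = 0.1177 GPa
basalt: 2950 kg/m³ × 10 m/s² × 5210 m = 1.537×10^8 Pa = 0.1537 GPa
Total = 0.01514 + 0.1177 + 0.1537 = 0.28656 GPa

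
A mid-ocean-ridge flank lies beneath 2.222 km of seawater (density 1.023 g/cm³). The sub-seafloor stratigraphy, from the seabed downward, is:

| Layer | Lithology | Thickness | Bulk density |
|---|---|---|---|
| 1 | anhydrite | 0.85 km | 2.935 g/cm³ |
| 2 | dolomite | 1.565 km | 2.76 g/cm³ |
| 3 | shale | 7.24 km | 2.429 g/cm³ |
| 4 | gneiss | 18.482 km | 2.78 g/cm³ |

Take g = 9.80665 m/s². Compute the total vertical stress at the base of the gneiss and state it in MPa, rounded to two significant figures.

seawater: 1023 kg/m³ × 9.80665 m/s² × 2222 m = 2.229×10^7 Pa = 22.29 MPa
anhydrite: 2935 kg/m³ × 9.80665 m/s² × 850 m = 2.447×10^7 Pa = 24.47 MPa
dolomite: 2760 kg/m³ × 9.80665 m/s² × 1565 m = 4.236×10^7 Pa = 42.36 MPa
shale: 2429 kg/m³ × 9.80665 m/s² × 7240 m = 1.725×10^8 Pa = 172.5 MPa
gneiss: 2780 kg/m³ × 9.80665 m/s² × 18482 m = 5.039×10^8 Pa = 503.9 MPa
Total = 22.29 + 24.47 + 42.36 + 172.5 + 503.9 = 765.44 MPa

770 MPa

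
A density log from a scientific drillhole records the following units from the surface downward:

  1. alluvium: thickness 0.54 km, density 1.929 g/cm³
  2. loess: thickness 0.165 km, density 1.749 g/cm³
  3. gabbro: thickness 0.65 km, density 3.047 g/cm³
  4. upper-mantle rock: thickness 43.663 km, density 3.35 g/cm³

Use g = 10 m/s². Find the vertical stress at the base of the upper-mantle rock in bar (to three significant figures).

15000 bar

alluvium: 1929 kg/m³ × 10 m/s² × 540 m = 1.042×10^7 Pa = 104.2 bar
loess: 1749 kg/m³ × 10 m/s² × 165 m = 2.886×10^6 Pa = 28.86 bar
gabbro: 3047 kg/m³ × 10 m/s² × 650 m = 1.981×10^7 Pa = 198.1 bar
upper-mantle rock: 3350 kg/m³ × 10 m/s² × 43663 m = 1.463×10^9 Pa = 14627 bar
Total = 104.2 + 28.86 + 198.1 + 14627 = 14958 bar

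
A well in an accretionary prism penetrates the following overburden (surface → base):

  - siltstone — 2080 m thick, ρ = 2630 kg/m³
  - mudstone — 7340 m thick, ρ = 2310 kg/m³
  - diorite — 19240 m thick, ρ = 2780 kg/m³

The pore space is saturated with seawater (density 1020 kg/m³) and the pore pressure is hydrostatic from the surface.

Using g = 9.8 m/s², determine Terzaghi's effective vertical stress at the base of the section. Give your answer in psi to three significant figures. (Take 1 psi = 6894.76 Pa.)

66300 psi

Overburden (lithostatic) stress σ_v:
siltstone: 2630 kg/m³ × 9.8 m/s² × 2080 m = 5.361×10^7 Pa = 53.61 MPa
mudstone: 2310 kg/m³ × 9.8 m/s² × 7340 m = 1.662×10^8 Pa = 166.2 MPa
diorite: 2780 kg/m³ × 9.8 m/s² × 19240 m = 5.242×10^8 Pa = 524.2 MPa
Total = 53.61 + 166.2 + 524.2 = 743.95 MPa
Pore pressure P_p = 1020 kg/m³ × 9.8 m/s² × 28660 m = 2.865×10^8 Pa = 286.5 MPa
Effective stress σ' = σ_v − P_p = 743.9 − 286.5 = 457.46 MPa = 66349 psi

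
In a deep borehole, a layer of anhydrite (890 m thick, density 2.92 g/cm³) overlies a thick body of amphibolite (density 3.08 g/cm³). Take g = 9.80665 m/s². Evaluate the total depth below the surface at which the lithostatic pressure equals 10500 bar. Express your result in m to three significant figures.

Pressure at base of upper layers: 2920×9.80665×890 = 2.549×10^7 Pa = 254.9 bar
Remaining pressure to be supplied by amphibolite: 1.050×10^9 − 2.549×10^7 = 1.025×10^9 Pa
Additional depth in amphibolite = 1.025×10^9 Pa / (3080 kg/m³ × 9.80665 m/s²) = 33919 m
Total depth = 890 m + 33919 m = 34809 m

34800 m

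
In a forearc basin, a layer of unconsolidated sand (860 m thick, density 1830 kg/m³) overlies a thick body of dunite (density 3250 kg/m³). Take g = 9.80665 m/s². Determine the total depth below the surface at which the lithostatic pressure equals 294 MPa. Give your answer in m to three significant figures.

Pressure at base of upper layers: 1830×9.80665×860 = 1.543×10^7 Pa = 15.43 MPa
Remaining pressure to be supplied by dunite: 2.940×10^8 − 1.543×10^7 = 2.786×10^8 Pa
Additional depth in dunite = 2.786×10^8 Pa / (3250 kg/m³ × 9.80665 m/s²) = 8740.3 m
Total depth = 860 m + 8740.3 m = 9600.3 m

9600 m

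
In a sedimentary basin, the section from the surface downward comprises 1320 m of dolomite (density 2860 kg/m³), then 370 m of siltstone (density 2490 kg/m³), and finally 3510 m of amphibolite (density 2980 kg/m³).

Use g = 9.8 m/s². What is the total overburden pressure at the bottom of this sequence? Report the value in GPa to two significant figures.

dolomite: 2860 kg/m³ × 9.8 m/s² × 1320 m = 3.700×10^7 Pa = 0.03700 GPa
siltstone: 2490 kg/m³ × 9.8 m/s² × 370 m = 9.029×10^6 Pa = 9.029×10^-3 GPa
amphibolite: 2980 kg/m³ × 9.8 m/s² × 3510 m = 1.025×10^8 Pa = 0.1025 GPa
Total = 0.03700 + 9.029×10^-3 + 0.1025 = 0.14853 GPa

0.15 GPa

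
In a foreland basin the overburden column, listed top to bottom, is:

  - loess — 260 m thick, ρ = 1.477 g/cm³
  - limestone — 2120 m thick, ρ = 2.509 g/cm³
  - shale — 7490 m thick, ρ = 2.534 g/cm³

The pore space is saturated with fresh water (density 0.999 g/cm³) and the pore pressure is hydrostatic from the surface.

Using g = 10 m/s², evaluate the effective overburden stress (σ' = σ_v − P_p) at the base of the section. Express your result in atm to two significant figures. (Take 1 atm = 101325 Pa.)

Overburden (lithostatic) stress σ_v:
loess: 1477 kg/m³ × 10 m/s² × 260 m = 3.840×10^6 Pa = 3.840 MPa
limestone: 2509 kg/m³ × 10 m/s² × 2120 m = 5.319×10^7 Pa = 53.19 MPa
shale: 2534 kg/m³ × 10 m/s² × 7490 m = 1.898×10^8 Pa = 189.8 MPa
Total = 3.840 + 53.19 + 189.8 = 246.83 MPa
Pore pressure P_p = 999 kg/m³ × 10 m/s² × 9870 m = 9.860×10^7 Pa = 98.60 MPa
Effective stress σ' = σ_v − P_p = 246.8 − 98.60 = 148.23 MPa = 1462.9 atm

1500 atm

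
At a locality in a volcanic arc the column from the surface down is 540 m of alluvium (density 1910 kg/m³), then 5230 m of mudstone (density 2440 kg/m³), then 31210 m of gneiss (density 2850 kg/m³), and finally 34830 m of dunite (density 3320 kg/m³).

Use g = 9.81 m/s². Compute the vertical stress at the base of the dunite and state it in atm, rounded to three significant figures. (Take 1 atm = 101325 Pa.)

21100 atm

alluvium: 1910 kg/m³ × 9.81 m/s² × 540 m = 1.012×10^7 Pa = 99.86 atm
mudstone: 2440 kg/m³ × 9.81 m/s² × 5230 m = 1.252×10^8 Pa = 1236 atm
gneiss: 2850 kg/m³ × 9.81 m/s² × 31210 m = 8.726×10^8 Pa = 8612 atm
dunite: 3320 kg/m³ × 9.81 m/s² × 34830 m = 1.134×10^9 Pa = 11196 atm
Total = 99.86 + 1236 + 8612 + 11196 = 21143 atm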